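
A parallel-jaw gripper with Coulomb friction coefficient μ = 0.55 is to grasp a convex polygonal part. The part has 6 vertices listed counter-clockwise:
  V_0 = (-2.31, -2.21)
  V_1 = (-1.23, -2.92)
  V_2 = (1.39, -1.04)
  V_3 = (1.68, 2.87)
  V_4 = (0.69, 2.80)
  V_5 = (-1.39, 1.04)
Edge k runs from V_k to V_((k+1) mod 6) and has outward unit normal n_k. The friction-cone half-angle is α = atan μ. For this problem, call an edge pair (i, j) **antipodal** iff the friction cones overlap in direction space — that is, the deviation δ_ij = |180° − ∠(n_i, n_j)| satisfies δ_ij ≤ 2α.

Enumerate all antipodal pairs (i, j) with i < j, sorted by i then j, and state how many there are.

α = atan 0.55 = 28.81°;  2α = 57.62°
n_0 = (-0.5493, -0.8356)
n_1 = (+0.5830, -0.8125)
n_2 = (+0.9973, -0.0740)
n_3 = (-0.0705, +0.9975)
n_4 = (-0.6459, +0.7634)
n_5 = (-0.9622, +0.2724)
  (0,1): δ = 111.02°  ·
  (0,2): δ = 60.92°  ·
  (0,3): δ = 37.37°  ✓
  (0,4): δ = 73.56°  ·
  (0,5): δ = 107.52°  ·
  (1,2): δ = 129.90°  ·
  (1,3): δ = 31.62°  ✓
  (1,4): δ = 4.57°  ✓
  (1,5): δ = 38.53°  ✓
  (2,3): δ = 81.71°  ·
  (2,4): δ = 45.52°  ✓
  (2,5): δ = 11.56°  ✓
  (3,4): δ = 143.81°  ·
  (3,5): δ = 109.85°  ·
  (4,5): δ = 146.04°  ·
antipodal pairs: 6

count = 6; pairs: (0,3), (1,3), (1,4), (1,5), (2,4), (2,5)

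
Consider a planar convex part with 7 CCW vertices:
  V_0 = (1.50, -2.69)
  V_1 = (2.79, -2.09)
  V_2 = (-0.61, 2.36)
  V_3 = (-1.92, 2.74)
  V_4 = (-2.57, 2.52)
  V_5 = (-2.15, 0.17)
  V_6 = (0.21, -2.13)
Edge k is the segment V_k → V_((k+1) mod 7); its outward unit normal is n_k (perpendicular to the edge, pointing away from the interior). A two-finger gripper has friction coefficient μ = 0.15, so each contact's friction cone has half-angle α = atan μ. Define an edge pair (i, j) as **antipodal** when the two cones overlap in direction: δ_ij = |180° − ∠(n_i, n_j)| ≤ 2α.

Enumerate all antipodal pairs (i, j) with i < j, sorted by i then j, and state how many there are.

count = 3; pairs: (0,3), (1,5), (2,6)

α = atan 0.15 = 8.53°;  2α = 17.06°
n_0 = (+0.4217, -0.9067)
n_1 = (+0.7946, +0.6071)
n_2 = (+0.2786, +0.9604)
n_3 = (-0.3206, +0.9472)
n_4 = (-0.9844, -0.1759)
n_5 = (-0.6979, -0.7162)
n_6 = (-0.3982, -0.9173)
  (0,1): δ = 77.56°  ·
  (0,2): δ = 41.12°  ·
  (0,3): δ = 6.24°  ✓
  (0,4): δ = 75.19°  ·
  (0,5): δ = 110.79°  ·
  (0,6): δ = 131.59°  ·
  (1,2): δ = 143.56°  ·
  (1,3): δ = 108.68°  ·
  (1,4): δ = 27.25°  ·
  (1,5): δ = 8.36°  ✓
  (1,6): δ = 29.15°  ·
  (2,3): δ = 145.12°  ·
  (2,4): δ = 63.69°  ·
  (2,5): δ = 28.09°  ·
  (2,6): δ = 7.29°  ✓
  (3,4): δ = 98.57°  ·
  (3,5): δ = 62.96°  ·
  (3,6): δ = 42.17°  ·
  (4,5): δ = 144.40°  ·
  (4,6): δ = 123.60°  ·
  (5,6): δ = 159.20°  ·
antipodal pairs: 3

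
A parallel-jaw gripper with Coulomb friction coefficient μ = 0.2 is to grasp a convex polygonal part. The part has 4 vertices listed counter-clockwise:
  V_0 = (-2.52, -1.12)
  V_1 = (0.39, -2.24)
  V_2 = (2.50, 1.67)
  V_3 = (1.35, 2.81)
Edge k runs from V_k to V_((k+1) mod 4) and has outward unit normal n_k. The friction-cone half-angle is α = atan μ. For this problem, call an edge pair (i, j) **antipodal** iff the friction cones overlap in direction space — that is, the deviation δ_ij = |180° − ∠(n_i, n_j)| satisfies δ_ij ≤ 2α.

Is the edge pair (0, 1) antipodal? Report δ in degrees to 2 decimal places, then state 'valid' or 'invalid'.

α = atan 0.2 = 11.31°;  2α = 22.62°
edge 0: e_0 = (+2.91, -1.12);  n_0 = (-0.3592, -0.9333)
edge 1: e_1 = (+2.11, +3.91);  n_1 = (+0.8800, -0.4749)
∠(n_0, n_1) = 82.70°
δ = |180° − 82.70°| = 97.30°
97.30° > 2α = 22.62°  →  invalid

δ = 97.30°, invalid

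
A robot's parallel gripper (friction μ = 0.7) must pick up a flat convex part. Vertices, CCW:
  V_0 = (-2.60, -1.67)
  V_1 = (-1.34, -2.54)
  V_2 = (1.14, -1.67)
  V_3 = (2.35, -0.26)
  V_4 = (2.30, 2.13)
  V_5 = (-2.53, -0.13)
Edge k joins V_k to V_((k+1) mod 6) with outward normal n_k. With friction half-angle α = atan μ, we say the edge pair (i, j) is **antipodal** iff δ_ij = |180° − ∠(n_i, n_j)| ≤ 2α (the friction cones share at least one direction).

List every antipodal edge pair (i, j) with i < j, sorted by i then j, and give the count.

count = 8; pairs: (0,3), (0,4), (1,4), (1,5), (2,4), (2,5), (3,4), (3,5)

α = atan 0.7 = 34.99°;  2α = 69.98°
n_0 = (-0.5682, -0.8229)
n_1 = (+0.3310, -0.9436)
n_2 = (+0.7589, -0.6512)
n_3 = (+0.9998, +0.0209)
n_4 = (-0.4238, +0.9058)
n_5 = (-0.9990, +0.0454)
  (0,1): δ = 126.04°  ·
  (0,2): δ = 96.01°  ·
  (0,3): δ = 54.18°  ✓
  (0,4): δ = 59.70°  ✓
  (0,5): δ = 122.02°  ·
  (1,2): δ = 149.97°  ·
  (1,3): δ = 108.13°  ·
  (1,4): δ = 5.74°  ✓
  (1,5): δ = 68.07°  ✓
  (2,3): δ = 138.17°  ·
  (2,4): δ = 24.29°  ✓
  (2,5): δ = 38.03°  ✓
  (3,4): δ = 66.12°  ✓
  (3,5): δ = 3.80°  ✓
  (4,5): δ = 117.68°  ·
antipodal pairs: 8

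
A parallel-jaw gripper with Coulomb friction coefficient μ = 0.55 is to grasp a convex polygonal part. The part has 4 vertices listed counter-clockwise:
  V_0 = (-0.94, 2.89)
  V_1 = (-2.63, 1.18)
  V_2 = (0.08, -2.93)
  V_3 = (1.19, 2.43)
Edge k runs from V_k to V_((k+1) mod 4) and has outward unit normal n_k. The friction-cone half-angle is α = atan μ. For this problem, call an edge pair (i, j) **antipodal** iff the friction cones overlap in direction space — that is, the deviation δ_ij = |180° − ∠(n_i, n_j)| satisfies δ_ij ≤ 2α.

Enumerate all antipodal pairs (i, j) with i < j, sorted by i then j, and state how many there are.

α = atan 0.55 = 28.81°;  2α = 57.62°
n_0 = (-0.7113, +0.7029)
n_1 = (-0.8349, -0.5505)
n_2 = (+0.9792, -0.2028)
n_3 = (+0.2111, +0.9775)
  (0,1): δ = 101.94°  ·
  (0,2): δ = 32.96°  ✓
  (0,3): δ = 122.48°  ·
  (1,2): δ = 45.10°  ✓
  (1,3): δ = 44.41°  ✓
  (2,3): δ = 90.49°  ·
antipodal pairs: 3

count = 3; pairs: (0,2), (1,2), (1,3)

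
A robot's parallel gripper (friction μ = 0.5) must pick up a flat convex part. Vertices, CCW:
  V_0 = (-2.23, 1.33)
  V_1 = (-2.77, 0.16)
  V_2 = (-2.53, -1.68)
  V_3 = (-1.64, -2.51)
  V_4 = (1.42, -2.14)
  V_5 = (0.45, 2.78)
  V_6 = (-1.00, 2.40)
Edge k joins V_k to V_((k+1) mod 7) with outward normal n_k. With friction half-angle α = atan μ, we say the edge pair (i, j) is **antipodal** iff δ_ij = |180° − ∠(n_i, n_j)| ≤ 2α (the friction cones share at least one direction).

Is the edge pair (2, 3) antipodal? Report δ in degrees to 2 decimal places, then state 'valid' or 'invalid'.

δ = 130.10°, invalid

α = atan 0.5 = 26.57°;  2α = 53.13°
edge 2: e_2 = (+0.89, -0.83);  n_2 = (-0.6820, -0.7313)
edge 3: e_3 = (+3.06, +0.37);  n_3 = (+0.1200, -0.9928)
∠(n_2, n_3) = 49.90°
δ = |180° − 49.90°| = 130.10°
130.10° > 2α = 53.13°  →  invalid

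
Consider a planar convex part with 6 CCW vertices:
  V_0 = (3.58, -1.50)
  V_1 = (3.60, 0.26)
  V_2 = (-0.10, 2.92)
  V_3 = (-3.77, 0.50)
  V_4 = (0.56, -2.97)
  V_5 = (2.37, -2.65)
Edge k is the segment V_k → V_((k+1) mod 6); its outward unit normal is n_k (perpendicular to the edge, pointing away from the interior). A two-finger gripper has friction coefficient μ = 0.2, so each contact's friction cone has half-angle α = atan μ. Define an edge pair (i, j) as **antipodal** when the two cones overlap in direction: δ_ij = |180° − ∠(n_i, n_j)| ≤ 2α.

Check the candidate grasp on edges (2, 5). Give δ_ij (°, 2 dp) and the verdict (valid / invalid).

δ = 10.14°, valid

α = atan 0.2 = 11.31°;  2α = 22.62°
edge 2: e_2 = (-3.67, -2.42);  n_2 = (-0.5505, +0.8348)
edge 5: e_5 = (+1.21, +1.15);  n_5 = (+0.6889, -0.7248)
∠(n_2, n_5) = 169.86°
δ = |180° − 169.86°| = 10.14°
10.14° ≤ 2α = 22.62°  →  valid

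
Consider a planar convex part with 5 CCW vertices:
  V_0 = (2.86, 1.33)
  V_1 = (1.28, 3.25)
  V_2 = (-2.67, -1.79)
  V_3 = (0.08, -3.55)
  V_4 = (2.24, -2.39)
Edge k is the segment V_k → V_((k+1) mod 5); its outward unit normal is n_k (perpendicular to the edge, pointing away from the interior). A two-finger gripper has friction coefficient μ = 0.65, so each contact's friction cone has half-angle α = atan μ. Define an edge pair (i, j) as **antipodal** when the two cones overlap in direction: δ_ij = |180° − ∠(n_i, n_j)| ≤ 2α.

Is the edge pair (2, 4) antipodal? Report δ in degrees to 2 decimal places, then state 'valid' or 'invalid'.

α = atan 0.65 = 33.02°;  2α = 66.05°
edge 2: e_2 = (+2.75, -1.76);  n_2 = (-0.5391, -0.8423)
edge 4: e_4 = (+0.62, +3.72);  n_4 = (+0.9864, -0.1644)
∠(n_2, n_4) = 113.16°
δ = |180° − 113.16°| = 66.84°
66.84° > 2α = 66.05°  →  invalid

δ = 66.84°, invalid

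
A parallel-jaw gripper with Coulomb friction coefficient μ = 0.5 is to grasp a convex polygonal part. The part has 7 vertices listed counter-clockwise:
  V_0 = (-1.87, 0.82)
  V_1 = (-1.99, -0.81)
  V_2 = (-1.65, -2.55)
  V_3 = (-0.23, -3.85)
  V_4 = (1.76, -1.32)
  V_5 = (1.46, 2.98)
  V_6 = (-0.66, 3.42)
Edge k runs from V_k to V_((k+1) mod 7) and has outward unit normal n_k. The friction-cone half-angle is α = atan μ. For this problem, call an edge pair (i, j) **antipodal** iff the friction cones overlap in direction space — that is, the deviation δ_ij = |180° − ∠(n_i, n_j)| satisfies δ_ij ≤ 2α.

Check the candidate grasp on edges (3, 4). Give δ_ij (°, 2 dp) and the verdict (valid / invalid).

α = atan 0.5 = 26.57°;  2α = 53.13°
edge 3: e_3 = (+1.99, +2.53);  n_3 = (+0.7860, -0.6182)
edge 4: e_4 = (-0.30, +4.30);  n_4 = (+0.9976, +0.0696)
∠(n_3, n_4) = 42.18°
δ = |180° − 42.18°| = 137.82°
137.82° > 2α = 53.13°  →  invalid

δ = 137.82°, invalid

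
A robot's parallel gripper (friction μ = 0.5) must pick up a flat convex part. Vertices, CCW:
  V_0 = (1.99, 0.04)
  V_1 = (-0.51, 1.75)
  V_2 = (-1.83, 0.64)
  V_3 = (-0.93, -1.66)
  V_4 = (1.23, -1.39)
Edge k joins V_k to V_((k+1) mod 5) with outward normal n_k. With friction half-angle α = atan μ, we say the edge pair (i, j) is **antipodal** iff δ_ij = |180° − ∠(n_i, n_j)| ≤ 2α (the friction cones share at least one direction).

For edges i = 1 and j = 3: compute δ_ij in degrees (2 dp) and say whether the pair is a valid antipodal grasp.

δ = 32.94°, valid

α = atan 0.5 = 26.57°;  2α = 53.13°
edge 1: e_1 = (-1.32, -1.11);  n_1 = (-0.6436, +0.7654)
edge 3: e_3 = (+2.16, +0.27);  n_3 = (+0.1240, -0.9923)
∠(n_1, n_3) = 147.06°
δ = |180° − 147.06°| = 32.94°
32.94° ≤ 2α = 53.13°  →  valid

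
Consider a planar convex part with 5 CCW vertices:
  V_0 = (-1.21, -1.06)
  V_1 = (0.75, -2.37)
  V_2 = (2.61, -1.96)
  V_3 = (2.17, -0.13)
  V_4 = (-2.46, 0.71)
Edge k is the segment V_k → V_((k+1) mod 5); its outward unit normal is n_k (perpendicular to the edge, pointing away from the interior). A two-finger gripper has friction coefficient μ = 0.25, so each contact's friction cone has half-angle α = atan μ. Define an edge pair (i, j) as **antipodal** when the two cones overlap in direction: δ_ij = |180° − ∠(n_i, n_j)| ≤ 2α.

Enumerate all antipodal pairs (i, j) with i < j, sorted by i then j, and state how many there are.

count = 3; pairs: (0,3), (1,3), (2,4)

α = atan 0.25 = 14.04°;  2α = 28.07°
n_0 = (-0.5557, -0.8314)
n_1 = (+0.2153, -0.9766)
n_2 = (+0.9723, +0.2338)
n_3 = (+0.1785, +0.9839)
n_4 = (-0.8168, -0.5769)
  (0,1): δ = 133.81°  ·
  (0,2): δ = 42.72°  ·
  (0,3): δ = 23.47°  ✓
  (0,4): δ = 158.99°  ·
  (1,2): δ = 88.91°  ·
  (1,3): δ = 22.71°  ✓
  (1,4): δ = 112.80°  ·
  (2,3): δ = 113.80°  ·
  (2,4): δ = 21.71°  ✓
  (3,4): δ = 44.49°  ·
antipodal pairs: 3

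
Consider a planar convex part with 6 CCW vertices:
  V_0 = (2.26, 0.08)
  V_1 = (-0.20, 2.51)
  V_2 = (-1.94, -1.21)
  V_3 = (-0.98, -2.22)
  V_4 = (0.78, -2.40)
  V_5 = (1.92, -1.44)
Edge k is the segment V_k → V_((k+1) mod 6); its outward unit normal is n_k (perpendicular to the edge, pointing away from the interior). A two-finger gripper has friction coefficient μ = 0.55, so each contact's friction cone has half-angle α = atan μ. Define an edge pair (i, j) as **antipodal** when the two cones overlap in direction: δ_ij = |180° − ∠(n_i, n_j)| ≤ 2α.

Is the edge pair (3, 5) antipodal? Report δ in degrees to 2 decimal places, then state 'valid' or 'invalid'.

δ = 96.77°, invalid

α = atan 0.55 = 28.81°;  2α = 57.62°
edge 3: e_3 = (+1.76, -0.18);  n_3 = (-0.1017, -0.9948)
edge 5: e_5 = (+0.34, +1.52);  n_5 = (+0.9759, -0.2183)
∠(n_3, n_5) = 83.23°
δ = |180° − 83.23°| = 96.77°
96.77° > 2α = 57.62°  →  invalid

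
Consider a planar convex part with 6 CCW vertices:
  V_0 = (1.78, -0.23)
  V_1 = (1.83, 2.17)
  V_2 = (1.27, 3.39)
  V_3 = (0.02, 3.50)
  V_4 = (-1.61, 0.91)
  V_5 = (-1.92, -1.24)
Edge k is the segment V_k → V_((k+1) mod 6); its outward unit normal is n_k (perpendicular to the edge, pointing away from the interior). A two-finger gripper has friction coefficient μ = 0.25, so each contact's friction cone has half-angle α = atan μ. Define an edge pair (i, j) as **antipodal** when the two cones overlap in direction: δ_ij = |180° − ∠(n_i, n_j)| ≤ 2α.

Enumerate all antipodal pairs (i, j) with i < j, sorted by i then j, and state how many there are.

α = atan 0.25 = 14.04°;  2α = 28.07°
n_0 = (+0.9998, -0.0208)
n_1 = (+0.9088, +0.4172)
n_2 = (+0.0877, +0.9962)
n_3 = (-0.8463, +0.5326)
n_4 = (-0.9898, +0.1427)
n_5 = (+0.2633, -0.9647)
  (0,1): δ = 154.15°  ·
  (0,2): δ = 93.84°  ·
  (0,3): δ = 30.99°  ·
  (0,4): δ = 7.01°  ✓
  (0,5): δ = 106.46°  ·
  (1,2): δ = 119.68°  ·
  (1,3): δ = 56.84°  ·
  (1,4): δ = 32.86°  ·
  (1,5): δ = 80.61°  ·
  (2,3): δ = 117.15°  ·
  (2,4): δ = 93.18°  ·
  (2,5): δ = 20.30°  ✓
  (3,4): δ = 156.02°  ·
  (3,5): δ = 42.55°  ·
  (4,5): δ = 66.53°  ·
antipodal pairs: 2

count = 2; pairs: (0,4), (2,5)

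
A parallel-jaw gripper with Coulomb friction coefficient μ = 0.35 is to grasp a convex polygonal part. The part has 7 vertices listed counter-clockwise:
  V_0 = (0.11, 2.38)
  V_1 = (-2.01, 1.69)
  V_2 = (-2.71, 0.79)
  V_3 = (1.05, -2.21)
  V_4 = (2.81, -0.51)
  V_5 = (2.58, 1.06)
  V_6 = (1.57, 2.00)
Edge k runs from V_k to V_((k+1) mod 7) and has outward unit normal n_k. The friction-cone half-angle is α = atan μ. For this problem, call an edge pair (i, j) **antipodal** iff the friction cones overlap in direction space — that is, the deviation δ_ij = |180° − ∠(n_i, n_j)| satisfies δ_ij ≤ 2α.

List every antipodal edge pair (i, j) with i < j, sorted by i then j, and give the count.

count = 4; pairs: (0,3), (1,3), (2,5), (2,6)

α = atan 0.35 = 19.29°;  2α = 38.58°
n_0 = (-0.3095, +0.9509)
n_1 = (-0.7894, +0.6139)
n_2 = (-0.6237, -0.7817)
n_3 = (+0.6947, -0.7193)
n_4 = (+0.9894, +0.1449)
n_5 = (+0.6813, +0.7320)
n_6 = (+0.2519, +0.9678)
  (0,1): δ = 145.90°  ·
  (0,2): δ = 56.61°  ·
  (0,3): δ = 25.98°  ✓
  (0,4): δ = 80.31°  ·
  (0,5): δ = 119.03°  ·
  (0,6): δ = 147.38°  ·
  (1,2): δ = 90.71°  ·
  (1,3): δ = 8.12°  ✓
  (1,4): δ = 46.21°  ·
  (1,5): δ = 84.93°  ·
  (1,6): δ = 113.29°  ·
  (2,3): δ = 97.41°  ·
  (2,4): δ = 43.08°  ·
  (2,5): δ = 4.36°  ✓
  (2,6): δ = 24.00°  ✓
  (3,4): δ = 125.67°  ·
  (3,5): δ = 86.95°  ·
  (3,6): δ = 58.60°  ·
  (4,5): δ = 141.28°  ·
  (4,6): δ = 112.92°  ·
  (5,6): δ = 151.64°  ·
antipodal pairs: 4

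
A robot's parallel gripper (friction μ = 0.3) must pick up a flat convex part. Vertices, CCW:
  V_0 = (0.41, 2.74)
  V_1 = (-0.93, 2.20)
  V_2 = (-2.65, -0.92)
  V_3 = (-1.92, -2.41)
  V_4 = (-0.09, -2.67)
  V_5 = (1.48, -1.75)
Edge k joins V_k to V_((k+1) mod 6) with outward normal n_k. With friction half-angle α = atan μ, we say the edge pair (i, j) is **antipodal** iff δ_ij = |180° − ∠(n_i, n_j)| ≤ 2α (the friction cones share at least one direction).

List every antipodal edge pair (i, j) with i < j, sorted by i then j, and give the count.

count = 4; pairs: (0,3), (0,4), (1,4), (2,5)

α = atan 0.3 = 16.70°;  2α = 33.40°
n_0 = (-0.3738, +0.9275)
n_1 = (-0.8757, +0.4828)
n_2 = (-0.8980, -0.4400)
n_3 = (-0.1407, -0.9901)
n_4 = (+0.5056, -0.8628)
n_5 = (+0.9728, +0.2318)
  (0,1): δ = 140.82°  ·
  (0,2): δ = 85.85°  ·
  (0,3): δ = 30.03°  ✓
  (0,4): δ = 8.42°  ✓
  (0,5): δ = 81.46°  ·
  (1,2): δ = 125.03°  ·
  (1,3): δ = 69.22°  ·
  (1,4): δ = 30.76°  ✓
  (1,5): δ = 42.27°  ·
  (2,3): δ = 124.19°  ·
  (2,4): δ = 85.73°  ·
  (2,5): δ = 12.70°  ✓
  (3,4): δ = 141.54°  ·
  (3,5): δ = 68.51°  ·
  (4,5): δ = 106.97°  ·
antipodal pairs: 4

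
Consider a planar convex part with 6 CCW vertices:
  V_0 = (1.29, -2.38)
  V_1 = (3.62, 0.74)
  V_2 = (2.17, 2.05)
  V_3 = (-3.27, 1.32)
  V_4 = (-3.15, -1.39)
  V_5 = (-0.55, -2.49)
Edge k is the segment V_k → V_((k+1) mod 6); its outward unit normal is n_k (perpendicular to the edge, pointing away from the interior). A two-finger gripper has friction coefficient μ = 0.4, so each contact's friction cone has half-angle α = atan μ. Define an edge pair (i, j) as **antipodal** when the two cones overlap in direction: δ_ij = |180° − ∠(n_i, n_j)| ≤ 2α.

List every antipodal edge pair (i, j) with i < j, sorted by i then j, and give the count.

α = atan 0.4 = 21.80°;  2α = 43.60°
n_0 = (+0.8012, -0.5984)
n_1 = (+0.6704, +0.7420)
n_2 = (-0.1330, +0.9911)
n_3 = (-0.9990, -0.0442)
n_4 = (-0.3896, -0.9210)
n_5 = (+0.0597, -0.9982)
  (0,1): δ = 95.34°  ·
  (0,2): δ = 45.60°  ·
  (0,3): δ = 39.29°  ✓
  (0,4): δ = 103.82°  ·
  (0,5): δ = 130.17°  ·
  (1,2): δ = 130.26°  ·
  (1,3): δ = 45.37°  ·
  (1,4): δ = 19.16°  ✓
  (1,5): δ = 45.52°  ·
  (2,3): δ = 95.11°  ·
  (2,4): δ = 30.58°  ✓
  (2,5): δ = 4.22°  ✓
  (3,4): δ = 115.47°  ·
  (3,5): δ = 89.11°  ·
  (4,5): δ = 153.65°  ·
antipodal pairs: 4

count = 4; pairs: (0,3), (1,4), (2,4), (2,5)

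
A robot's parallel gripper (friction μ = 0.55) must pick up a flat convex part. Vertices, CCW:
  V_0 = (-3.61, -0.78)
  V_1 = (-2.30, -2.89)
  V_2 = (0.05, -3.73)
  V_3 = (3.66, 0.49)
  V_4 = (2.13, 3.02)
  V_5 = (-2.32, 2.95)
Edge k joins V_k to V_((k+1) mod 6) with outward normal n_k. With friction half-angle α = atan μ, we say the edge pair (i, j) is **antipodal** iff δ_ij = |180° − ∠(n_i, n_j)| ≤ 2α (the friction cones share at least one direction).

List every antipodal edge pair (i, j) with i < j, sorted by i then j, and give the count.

α = atan 0.55 = 28.81°;  2α = 57.62°
n_0 = (-0.8496, -0.5275)
n_1 = (-0.3366, -0.9417)
n_2 = (+0.7599, -0.6500)
n_3 = (+0.8557, +0.5175)
n_4 = (-0.0157, +0.9999)
n_5 = (-0.9451, +0.3268)
  (0,1): δ = 141.50°  ·
  (0,2): δ = 72.38°  ·
  (0,3): δ = 0.67°  ✓
  (0,4): δ = 59.07°  ·
  (0,5): δ = 129.09°  ·
  (1,2): δ = 110.88°  ·
  (1,3): δ = 39.17°  ✓
  (1,4): δ = 20.57°  ✓
  (1,5): δ = 90.59°  ·
  (2,3): δ = 108.29°  ·
  (2,4): δ = 48.55°  ✓
  (2,5): δ = 21.47°  ✓
  (3,4): δ = 120.26°  ·
  (3,5): δ = 50.24°  ✓
  (4,5): δ = 109.98°  ·
antipodal pairs: 6

count = 6; pairs: (0,3), (1,3), (1,4), (2,4), (2,5), (3,5)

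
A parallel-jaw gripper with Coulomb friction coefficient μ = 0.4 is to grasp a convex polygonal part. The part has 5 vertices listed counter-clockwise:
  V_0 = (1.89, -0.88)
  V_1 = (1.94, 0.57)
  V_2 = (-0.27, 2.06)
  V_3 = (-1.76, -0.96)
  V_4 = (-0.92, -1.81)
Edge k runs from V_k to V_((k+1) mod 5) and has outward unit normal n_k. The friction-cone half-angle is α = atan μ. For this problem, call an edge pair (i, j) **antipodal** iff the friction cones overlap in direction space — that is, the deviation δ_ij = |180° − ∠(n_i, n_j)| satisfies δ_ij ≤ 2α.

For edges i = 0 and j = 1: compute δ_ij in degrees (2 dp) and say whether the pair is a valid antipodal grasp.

α = atan 0.4 = 21.80°;  2α = 43.60°
edge 0: e_0 = (+0.05, +1.45);  n_0 = (+0.9994, -0.0345)
edge 1: e_1 = (-2.21, +1.49);  n_1 = (+0.5590, +0.8292)
∠(n_0, n_1) = 57.99°
δ = |180° − 57.99°| = 122.01°
122.01° > 2α = 43.60°  →  invalid

δ = 122.01°, invalid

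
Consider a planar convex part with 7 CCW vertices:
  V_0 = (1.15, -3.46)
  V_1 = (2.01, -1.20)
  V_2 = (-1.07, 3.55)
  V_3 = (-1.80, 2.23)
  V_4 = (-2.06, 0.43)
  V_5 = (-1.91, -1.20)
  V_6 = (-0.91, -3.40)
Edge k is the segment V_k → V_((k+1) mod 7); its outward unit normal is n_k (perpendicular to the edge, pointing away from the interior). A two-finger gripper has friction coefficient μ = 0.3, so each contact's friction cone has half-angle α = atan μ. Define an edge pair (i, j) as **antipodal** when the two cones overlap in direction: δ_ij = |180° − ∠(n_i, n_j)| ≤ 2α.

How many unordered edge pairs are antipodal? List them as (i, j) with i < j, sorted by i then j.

count = 5; pairs: (0,2), (0,3), (0,4), (1,4), (1,5)

α = atan 0.3 = 16.70°;  2α = 33.40°
n_0 = (+0.9346, -0.3557)
n_1 = (+0.8390, +0.5441)
n_2 = (-0.8751, +0.4840)
n_3 = (-0.9897, +0.1430)
n_4 = (-0.9958, -0.0916)
n_5 = (-0.9104, -0.4138)
n_6 = (-0.0291, -0.9996)
  (0,1): δ = 126.21°  ·
  (0,2): δ = 8.11°  ✓
  (0,3): δ = 12.61°  ✓
  (0,4): δ = 26.09°  ✓
  (0,5): δ = 45.28°  ·
  (0,6): δ = 109.17°  ·
  (1,2): δ = 61.90°  ·
  (1,3): δ = 41.18°  ·
  (1,4): δ = 27.70°  ✓
  (1,5): δ = 8.52°  ✓
  (1,6): δ = 55.37°  ·
  (2,3): δ = 159.28°  ·
  (2,4): δ = 145.80°  ·
  (2,5): δ = 126.61°  ·
  (2,6): δ = 62.72°  ·
  (3,4): δ = 166.52°  ·
  (3,5): δ = 147.34°  ·
  (3,6): δ = 83.45°  ·
  (4,5): δ = 160.81°  ·
  (4,6): δ = 96.93°  ·
  (5,6): δ = 116.11°  ·
antipodal pairs: 5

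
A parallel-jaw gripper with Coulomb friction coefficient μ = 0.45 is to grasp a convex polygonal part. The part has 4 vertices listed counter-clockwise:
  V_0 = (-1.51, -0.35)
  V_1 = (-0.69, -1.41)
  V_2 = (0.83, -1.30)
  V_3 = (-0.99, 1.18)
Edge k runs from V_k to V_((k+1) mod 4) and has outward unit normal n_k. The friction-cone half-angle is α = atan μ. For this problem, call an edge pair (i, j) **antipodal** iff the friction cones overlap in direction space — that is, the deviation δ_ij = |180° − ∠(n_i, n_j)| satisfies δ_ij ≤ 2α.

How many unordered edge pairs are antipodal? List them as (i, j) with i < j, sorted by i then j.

α = atan 0.45 = 24.23°;  2α = 48.46°
n_0 = (-0.7910, -0.6119)
n_1 = (+0.0722, -0.9974)
n_2 = (+0.8062, +0.5916)
n_3 = (-0.9468, +0.3218)
  (0,1): δ = 123.59°  ·
  (0,2): δ = 1.45°  ✓
  (0,3): δ = 123.50°  ·
  (1,2): δ = 57.87°  ·
  (1,3): δ = 67.09°  ·
  (2,3): δ = 55.05°  ·
antipodal pairs: 1

count = 1; pairs: (0,2)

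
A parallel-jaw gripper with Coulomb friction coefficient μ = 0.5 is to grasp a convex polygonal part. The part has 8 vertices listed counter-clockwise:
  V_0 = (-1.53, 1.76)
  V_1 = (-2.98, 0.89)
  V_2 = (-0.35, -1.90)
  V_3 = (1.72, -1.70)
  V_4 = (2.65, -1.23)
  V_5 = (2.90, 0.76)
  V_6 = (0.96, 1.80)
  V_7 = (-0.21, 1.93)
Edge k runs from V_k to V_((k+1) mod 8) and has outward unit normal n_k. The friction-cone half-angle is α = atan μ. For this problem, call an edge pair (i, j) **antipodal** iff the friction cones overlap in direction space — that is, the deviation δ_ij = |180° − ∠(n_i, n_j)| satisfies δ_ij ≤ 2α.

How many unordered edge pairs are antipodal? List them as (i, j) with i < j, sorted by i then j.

α = atan 0.5 = 26.57°;  2α = 53.13°
n_0 = (-0.5145, +0.8575)
n_1 = (-0.7277, -0.6859)
n_2 = (+0.0962, -0.9954)
n_3 = (+0.4510, -0.8925)
n_4 = (+0.9922, -0.1246)
n_5 = (+0.4725, +0.8813)
n_6 = (+0.1104, +0.9939)
n_7 = (-0.1277, +0.9918)
  (0,1): δ = 77.65°  ·
  (0,2): δ = 25.45°  ✓
  (0,3): δ = 4.15°  ✓
  (0,4): δ = 51.88°  ✓
  (0,5): δ = 120.84°  ·
  (0,6): δ = 142.70°  ·
  (0,7): δ = 156.37°  ·
  (1,2): δ = 127.79°  ·
  (1,3): δ = 106.50°  ·
  (1,4): δ = 50.47°  ✓
  (1,5): δ = 18.50°  ✓
  (1,6): δ = 40.35°  ✓
  (1,7): δ = 54.03°  ·
  (2,3): δ = 158.71°  ·
  (2,4): δ = 102.68°  ·
  (2,5): δ = 33.71°  ✓
  (2,6): δ = 11.86°  ✓
  (2,7): δ = 1.82°  ✓
  (3,4): δ = 123.97°  ·
  (3,5): δ = 55.01°  ·
  (3,6): δ = 33.15°  ✓
  (3,7): δ = 19.47°  ✓
  (4,5): δ = 111.03°  ·
  (4,6): δ = 89.18°  ·
  (4,7): δ = 75.50°  ·
  (5,6): δ = 158.15°  ·
  (5,7): δ = 144.47°  ·
  (6,7): δ = 166.32°  ·
antipodal pairs: 11

count = 11; pairs: (0,2), (0,3), (0,4), (1,4), (1,5), (1,6), (2,5), (2,6), (2,7), (3,6), (3,7)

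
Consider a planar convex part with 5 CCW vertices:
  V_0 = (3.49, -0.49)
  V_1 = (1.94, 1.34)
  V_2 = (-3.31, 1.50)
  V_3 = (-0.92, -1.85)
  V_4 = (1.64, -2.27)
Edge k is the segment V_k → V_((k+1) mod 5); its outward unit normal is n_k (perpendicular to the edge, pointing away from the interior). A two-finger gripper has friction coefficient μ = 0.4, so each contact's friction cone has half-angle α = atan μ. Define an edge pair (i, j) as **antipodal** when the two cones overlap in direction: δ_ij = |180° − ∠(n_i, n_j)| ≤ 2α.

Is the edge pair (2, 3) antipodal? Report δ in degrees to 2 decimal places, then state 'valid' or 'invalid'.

δ = 134.82°, invalid

α = atan 0.4 = 21.80°;  2α = 43.60°
edge 2: e_2 = (+2.39, -3.35);  n_2 = (-0.8141, -0.5808)
edge 3: e_3 = (+2.56, -0.42);  n_3 = (-0.1619, -0.9868)
∠(n_2, n_3) = 45.18°
δ = |180° − 45.18°| = 134.82°
134.82° > 2α = 43.60°  →  invalid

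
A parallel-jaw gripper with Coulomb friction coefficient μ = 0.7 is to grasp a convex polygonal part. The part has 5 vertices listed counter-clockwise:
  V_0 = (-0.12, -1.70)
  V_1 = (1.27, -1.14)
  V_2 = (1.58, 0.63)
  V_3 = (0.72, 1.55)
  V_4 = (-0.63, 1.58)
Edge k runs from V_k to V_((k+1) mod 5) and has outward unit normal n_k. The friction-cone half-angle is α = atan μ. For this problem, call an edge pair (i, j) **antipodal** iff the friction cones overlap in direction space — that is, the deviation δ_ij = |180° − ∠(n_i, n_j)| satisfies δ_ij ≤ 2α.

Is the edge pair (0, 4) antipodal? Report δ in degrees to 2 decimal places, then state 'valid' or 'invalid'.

α = atan 0.7 = 34.99°;  2α = 69.98°
edge 0: e_0 = (+1.39, +0.56);  n_0 = (+0.3737, -0.9276)
edge 4: e_4 = (+0.51, -3.28);  n_4 = (-0.9881, -0.1536)
∠(n_0, n_4) = 103.11°
δ = |180° − 103.11°| = 76.89°
76.89° > 2α = 69.98°  →  invalid

δ = 76.89°, invalid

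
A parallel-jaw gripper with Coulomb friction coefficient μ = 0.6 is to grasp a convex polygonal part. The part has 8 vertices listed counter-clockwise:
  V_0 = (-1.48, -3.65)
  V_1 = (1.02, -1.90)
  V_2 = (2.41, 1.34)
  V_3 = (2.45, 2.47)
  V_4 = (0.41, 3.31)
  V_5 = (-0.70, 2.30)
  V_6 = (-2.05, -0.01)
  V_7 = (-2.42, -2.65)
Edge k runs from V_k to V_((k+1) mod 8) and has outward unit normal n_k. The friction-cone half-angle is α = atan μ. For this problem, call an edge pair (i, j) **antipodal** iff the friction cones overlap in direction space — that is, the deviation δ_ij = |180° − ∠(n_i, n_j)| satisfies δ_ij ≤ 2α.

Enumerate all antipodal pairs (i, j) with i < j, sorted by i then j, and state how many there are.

count = 12; pairs: (0,3), (0,4), (0,5), (0,6), (1,4), (1,5), (1,6), (2,4), (2,5), (2,6), (2,7), (3,7)

α = atan 0.6 = 30.96°;  2α = 61.93°
n_0 = (+0.5735, -0.8192)
n_1 = (+0.9190, -0.3943)
n_2 = (+0.9994, -0.0354)
n_3 = (+0.3807, +0.9247)
n_4 = (-0.6730, +0.7396)
n_5 = (-0.8634, +0.5046)
n_6 = (-0.9903, +0.1388)
n_7 = (-0.7286, -0.6849)
  (0,1): δ = 148.21°  ·
  (0,2): δ = 127.02°  ·
  (0,3): δ = 57.37°  ✓
  (0,4): δ = 7.31°  ✓
  (0,5): δ = 24.71°  ✓
  (0,6): δ = 47.03°  ✓
  (0,7): δ = 98.24°  ·
  (1,2): δ = 158.81°  ·
  (1,3): δ = 89.16°  ·
  (1,4): δ = 24.48°  ✓
  (1,5): δ = 7.08°  ✓
  (1,6): δ = 15.24°  ✓
  (1,7): δ = 66.45°  ·
  (2,3): δ = 110.35°  ·
  (2,4): δ = 45.67°  ✓
  (2,5): δ = 28.28°  ✓
  (2,6): δ = 5.95°  ✓
  (2,7): δ = 45.26°  ✓
  (3,4): δ = 115.32°  ·
  (3,5): δ = 97.92°  ·
  (3,6): δ = 75.60°  ·
  (3,7): δ = 24.39°  ✓
  (4,5): δ = 162.60°  ·
  (4,6): δ = 140.28°  ·
  (4,7): δ = 89.07°  ·
  (5,6): δ = 157.68°  ·
  (5,7): δ = 106.47°  ·
  (6,7): δ = 128.79°  ·
antipodal pairs: 12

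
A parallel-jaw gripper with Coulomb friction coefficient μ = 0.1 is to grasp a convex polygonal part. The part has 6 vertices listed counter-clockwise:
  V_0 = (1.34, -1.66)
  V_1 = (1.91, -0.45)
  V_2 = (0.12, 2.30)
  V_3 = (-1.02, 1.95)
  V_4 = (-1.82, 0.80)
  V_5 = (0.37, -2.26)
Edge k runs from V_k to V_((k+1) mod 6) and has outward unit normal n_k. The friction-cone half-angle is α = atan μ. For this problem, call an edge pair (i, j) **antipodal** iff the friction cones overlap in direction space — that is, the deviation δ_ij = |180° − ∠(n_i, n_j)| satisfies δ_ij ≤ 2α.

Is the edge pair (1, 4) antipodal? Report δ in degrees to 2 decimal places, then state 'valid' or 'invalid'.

α = atan 0.1 = 5.71°;  2α = 11.42°
edge 1: e_1 = (-1.79, +2.75);  n_1 = (+0.8381, +0.5455)
edge 4: e_4 = (+2.19, -3.06);  n_4 = (-0.8132, -0.5820)
∠(n_1, n_4) = 177.47°
δ = |180° − 177.47°| = 2.53°
2.53° ≤ 2α = 11.42°  →  valid

δ = 2.53°, valid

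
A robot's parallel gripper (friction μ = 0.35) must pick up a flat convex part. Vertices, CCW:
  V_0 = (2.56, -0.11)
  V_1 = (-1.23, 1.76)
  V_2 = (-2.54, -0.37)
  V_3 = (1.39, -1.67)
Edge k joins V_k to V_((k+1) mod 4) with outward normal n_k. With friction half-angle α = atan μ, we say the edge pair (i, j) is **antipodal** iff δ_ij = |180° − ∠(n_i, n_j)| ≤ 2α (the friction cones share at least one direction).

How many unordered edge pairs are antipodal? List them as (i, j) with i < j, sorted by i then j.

α = atan 0.35 = 19.29°;  2α = 38.58°
n_0 = (+0.4425, +0.8968)
n_1 = (-0.8518, +0.5239)
n_2 = (-0.3141, -0.9494)
n_3 = (+0.8000, -0.6000)
  (0,1): δ = 95.33°  ·
  (0,2): δ = 7.96°  ✓
  (0,3): δ = 79.39°  ·
  (1,2): δ = 76.71°  ·
  (1,3): δ = 5.28°  ✓
  (2,3): δ = 108.57°  ·
antipodal pairs: 2

count = 2; pairs: (0,2), (1,3)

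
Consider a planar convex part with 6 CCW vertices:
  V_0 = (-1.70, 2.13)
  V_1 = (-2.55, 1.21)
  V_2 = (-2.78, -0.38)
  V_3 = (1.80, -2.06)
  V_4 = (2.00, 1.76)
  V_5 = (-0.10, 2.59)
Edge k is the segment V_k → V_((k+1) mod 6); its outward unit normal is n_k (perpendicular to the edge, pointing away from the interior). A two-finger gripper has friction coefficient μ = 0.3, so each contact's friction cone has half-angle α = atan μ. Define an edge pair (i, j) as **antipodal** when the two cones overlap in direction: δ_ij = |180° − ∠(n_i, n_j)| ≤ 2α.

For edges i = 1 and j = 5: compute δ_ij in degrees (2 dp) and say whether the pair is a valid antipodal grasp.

δ = 114.27°, invalid

α = atan 0.3 = 16.70°;  2α = 33.40°
edge 1: e_1 = (-0.23, -1.59);  n_1 = (-0.9897, +0.1432)
edge 5: e_5 = (-1.60, -0.46);  n_5 = (-0.2763, +0.9611)
∠(n_1, n_5) = 65.73°
δ = |180° − 65.73°| = 114.27°
114.27° > 2α = 33.40°  →  invalid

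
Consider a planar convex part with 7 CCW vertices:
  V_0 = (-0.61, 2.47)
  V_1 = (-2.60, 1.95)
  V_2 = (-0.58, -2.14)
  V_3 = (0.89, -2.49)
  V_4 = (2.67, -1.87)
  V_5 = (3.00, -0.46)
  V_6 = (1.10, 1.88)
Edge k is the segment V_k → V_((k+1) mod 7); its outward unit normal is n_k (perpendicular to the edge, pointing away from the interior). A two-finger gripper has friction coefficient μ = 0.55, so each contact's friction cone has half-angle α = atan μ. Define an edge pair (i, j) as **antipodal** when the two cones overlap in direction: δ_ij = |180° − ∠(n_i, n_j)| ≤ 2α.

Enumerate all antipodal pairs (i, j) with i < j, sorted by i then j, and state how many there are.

count = 8; pairs: (0,2), (0,3), (1,4), (1,5), (1,6), (2,5), (2,6), (3,6)

α = atan 0.55 = 28.81°;  2α = 57.62°
n_0 = (-0.2528, +0.9675)
n_1 = (-0.8966, -0.4428)
n_2 = (-0.2316, -0.9728)
n_3 = (+0.3289, -0.9444)
n_4 = (+0.9737, -0.2279)
n_5 = (+0.7763, +0.6303)
n_6 = (+0.3262, +0.9453)
  (0,1): δ = 78.36°  ·
  (0,2): δ = 28.04°  ✓
  (0,3): δ = 4.56°  ✓
  (0,4): δ = 62.18°  ·
  (0,5): δ = 114.43°  ·
  (0,6): δ = 146.32°  ·
  (1,2): δ = 129.68°  ·
  (1,3): δ = 97.08°  ·
  (1,4): δ = 39.46°  ✓
  (1,5): δ = 12.79°  ✓
  (1,6): δ = 44.68°  ✓
  (2,3): δ = 147.40°  ·
  (2,4): δ = 89.78°  ·
  (2,5): δ = 37.53°  ✓
  (2,6): δ = 5.64°  ✓
  (3,4): δ = 122.38°  ·
  (3,5): δ = 70.13°  ·
  (3,6): δ = 38.24°  ✓
  (4,5): δ = 127.75°  ·
  (4,6): δ = 95.86°  ·
  (5,6): δ = 148.11°  ·
antipodal pairs: 8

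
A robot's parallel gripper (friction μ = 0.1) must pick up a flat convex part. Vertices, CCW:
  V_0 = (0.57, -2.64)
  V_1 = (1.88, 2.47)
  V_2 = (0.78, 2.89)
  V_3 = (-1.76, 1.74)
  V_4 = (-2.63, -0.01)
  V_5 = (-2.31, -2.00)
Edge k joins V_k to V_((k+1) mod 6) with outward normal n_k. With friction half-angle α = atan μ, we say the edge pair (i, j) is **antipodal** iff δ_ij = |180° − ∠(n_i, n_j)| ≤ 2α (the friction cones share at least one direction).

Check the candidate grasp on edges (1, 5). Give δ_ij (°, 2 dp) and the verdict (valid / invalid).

α = atan 0.1 = 5.71°;  2α = 11.42°
edge 1: e_1 = (-1.10, +0.42);  n_1 = (+0.3567, +0.9342)
edge 5: e_5 = (+2.88, -0.64);  n_5 = (-0.2169, -0.9762)
∠(n_1, n_5) = 171.63°
δ = |180° − 171.63°| = 8.37°
8.37° ≤ 2α = 11.42°  →  valid

δ = 8.37°, valid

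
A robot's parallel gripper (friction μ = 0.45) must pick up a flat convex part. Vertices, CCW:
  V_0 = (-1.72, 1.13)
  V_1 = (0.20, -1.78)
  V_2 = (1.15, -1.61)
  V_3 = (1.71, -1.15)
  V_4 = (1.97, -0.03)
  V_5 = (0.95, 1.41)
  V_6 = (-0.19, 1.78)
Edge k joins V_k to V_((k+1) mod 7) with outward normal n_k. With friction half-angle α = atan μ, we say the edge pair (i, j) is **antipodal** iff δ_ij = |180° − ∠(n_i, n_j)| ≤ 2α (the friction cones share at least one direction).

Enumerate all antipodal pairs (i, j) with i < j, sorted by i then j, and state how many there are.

α = atan 0.45 = 24.23°;  2α = 48.46°
n_0 = (-0.8347, -0.5507)
n_1 = (+0.1761, -0.9844)
n_2 = (+0.6347, -0.7727)
n_3 = (+0.9741, -0.2261)
n_4 = (+0.8160, +0.5780)
n_5 = (+0.3087, +0.9512)
n_6 = (-0.3910, +0.9204)
  (0,1): δ = 113.27°  ·
  (0,2): δ = 84.02°  ·
  (0,3): δ = 46.49°  ✓
  (0,4): δ = 1.89°  ✓
  (0,5): δ = 38.60°  ✓
  (0,6): δ = 79.60°  ·
  (1,2): δ = 150.74°  ·
  (1,3): δ = 113.21°  ·
  (1,4): δ = 64.83°  ·
  (1,5): δ = 28.13°  ✓
  (1,6): δ = 12.87°  ✓
  (2,3): δ = 142.47°  ·
  (2,4): δ = 94.09°  ·
  (2,5): δ = 57.38°  ·
  (2,6): δ = 16.38°  ✓
  (3,4): δ = 131.62°  ·
  (3,5): δ = 94.91°  ·
  (3,6): δ = 53.91°  ·
  (4,5): δ = 143.29°  ·
  (4,6): δ = 102.29°  ·
  (5,6): δ = 139.00°  ·
antipodal pairs: 6

count = 6; pairs: (0,3), (0,4), (0,5), (1,5), (1,6), (2,6)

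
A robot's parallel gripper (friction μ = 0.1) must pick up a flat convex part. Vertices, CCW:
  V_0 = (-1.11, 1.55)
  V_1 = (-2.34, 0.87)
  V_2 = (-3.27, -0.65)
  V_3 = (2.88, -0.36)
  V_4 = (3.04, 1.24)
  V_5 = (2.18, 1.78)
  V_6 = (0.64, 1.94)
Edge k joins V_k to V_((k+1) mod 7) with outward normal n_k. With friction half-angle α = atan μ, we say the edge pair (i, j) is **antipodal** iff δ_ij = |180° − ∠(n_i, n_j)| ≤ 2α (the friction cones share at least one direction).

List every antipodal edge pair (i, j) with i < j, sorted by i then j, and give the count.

α = atan 0.1 = 5.71°;  2α = 11.42°
n_0 = (-0.4838, +0.8752)
n_1 = (-0.8530, +0.5219)
n_2 = (+0.0471, -0.9989)
n_3 = (+0.9950, -0.0995)
n_4 = (+0.5318, +0.8469)
n_5 = (+0.1033, +0.9946)
n_6 = (-0.2175, +0.9761)
  (0,1): δ = 150.40°  ·
  (0,2): δ = 26.24°  ·
  (0,3): δ = 55.35°  ·
  (0,4): δ = 118.94°  ·
  (0,5): δ = 145.13°  ·
  (0,6): δ = 163.63°  ·
  (1,2): δ = 55.84°  ·
  (1,3): δ = 25.75°  ·
  (1,4): δ = 89.34°  ·
  (1,5): δ = 115.53°  ·
  (1,6): δ = 134.02°  ·
  (2,3): δ = 98.41°  ·
  (2,4): δ = 34.82°  ·
  (2,5): δ = 8.63°  ✓
  (2,6): δ = 9.86°  ✓
  (3,4): δ = 116.41°  ·
  (3,5): δ = 90.22°  ·
  (3,6): δ = 71.73°  ·
  (4,5): δ = 153.81°  ·
  (4,6): δ = 135.31°  ·
  (5,6): δ = 161.51°  ·
antipodal pairs: 2

count = 2; pairs: (2,5), (2,6)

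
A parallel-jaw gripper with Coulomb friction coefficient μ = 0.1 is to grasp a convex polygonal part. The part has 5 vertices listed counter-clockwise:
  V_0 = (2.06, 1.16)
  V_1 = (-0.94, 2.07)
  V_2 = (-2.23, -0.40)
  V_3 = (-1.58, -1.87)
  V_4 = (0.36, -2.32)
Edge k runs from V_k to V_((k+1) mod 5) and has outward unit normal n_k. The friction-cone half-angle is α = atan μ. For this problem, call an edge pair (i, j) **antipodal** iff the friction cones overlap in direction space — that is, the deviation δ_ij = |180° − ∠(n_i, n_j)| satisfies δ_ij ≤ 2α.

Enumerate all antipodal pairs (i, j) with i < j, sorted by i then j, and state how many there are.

α = atan 0.1 = 5.71°;  2α = 11.42°
n_0 = (+0.2903, +0.9569)
n_1 = (-0.8864, +0.4629)
n_2 = (-0.9146, -0.4044)
n_3 = (-0.2260, -0.9741)
n_4 = (+0.8985, -0.4389)
  (0,1): δ = 100.70°  ·
  (0,2): δ = 49.27°  ·
  (0,3): δ = 3.81°  ✓
  (0,4): δ = 80.84°  ·
  (1,2): δ = 128.57°  ·
  (1,3): δ = 75.48°  ·
  (1,4): δ = 1.54°  ✓
  (2,3): δ = 126.91°  ·
  (2,4): δ = 49.89°  ·
  (3,4): δ = 102.98°  ·
antipodal pairs: 2

count = 2; pairs: (0,3), (1,4)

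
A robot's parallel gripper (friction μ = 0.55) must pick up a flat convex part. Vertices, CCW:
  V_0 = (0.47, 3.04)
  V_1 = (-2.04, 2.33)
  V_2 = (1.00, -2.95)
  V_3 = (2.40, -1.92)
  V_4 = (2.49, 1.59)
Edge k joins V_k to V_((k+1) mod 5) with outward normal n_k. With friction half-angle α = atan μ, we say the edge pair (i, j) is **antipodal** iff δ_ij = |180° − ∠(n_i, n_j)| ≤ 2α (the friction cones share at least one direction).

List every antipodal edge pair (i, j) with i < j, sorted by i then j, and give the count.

count = 3; pairs: (0,2), (1,3), (1,4)

α = atan 0.55 = 28.81°;  2α = 57.62°
n_0 = (-0.2722, +0.9622)
n_1 = (-0.8666, -0.4990)
n_2 = (+0.5926, -0.8055)
n_3 = (+0.9997, -0.0256)
n_4 = (+0.5831, +0.8124)
  (0,1): δ = 75.86°  ·
  (0,2): δ = 20.55°  ✓
  (0,3): δ = 72.74°  ·
  (0,4): δ = 128.53°  ·
  (1,2): δ = 83.59°  ·
  (1,3): δ = 31.40°  ✓
  (1,4): δ = 24.40°  ✓
  (2,3): δ = 127.81°  ·
  (2,4): δ = 72.01°  ·
  (3,4): δ = 124.20°  ·
antipodal pairs: 3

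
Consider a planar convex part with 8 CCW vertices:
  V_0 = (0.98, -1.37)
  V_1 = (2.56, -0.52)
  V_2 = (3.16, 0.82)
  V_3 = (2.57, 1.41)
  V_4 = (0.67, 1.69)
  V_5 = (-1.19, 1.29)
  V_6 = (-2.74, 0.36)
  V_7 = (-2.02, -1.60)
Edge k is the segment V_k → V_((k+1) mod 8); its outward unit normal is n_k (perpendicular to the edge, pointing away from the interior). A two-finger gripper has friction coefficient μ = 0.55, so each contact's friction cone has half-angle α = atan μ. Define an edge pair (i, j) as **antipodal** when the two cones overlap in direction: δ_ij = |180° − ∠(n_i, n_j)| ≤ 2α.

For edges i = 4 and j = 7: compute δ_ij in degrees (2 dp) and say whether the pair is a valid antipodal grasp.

α = atan 0.55 = 28.81°;  2α = 57.62°
edge 4: e_4 = (-1.86, -0.40);  n_4 = (-0.2102, +0.9776)
edge 7: e_7 = (+3.00, +0.23);  n_7 = (+0.0764, -0.9971)
∠(n_4, n_7) = 172.25°
δ = |180° − 172.25°| = 7.75°
7.75° ≤ 2α = 57.62°  →  valid

δ = 7.75°, valid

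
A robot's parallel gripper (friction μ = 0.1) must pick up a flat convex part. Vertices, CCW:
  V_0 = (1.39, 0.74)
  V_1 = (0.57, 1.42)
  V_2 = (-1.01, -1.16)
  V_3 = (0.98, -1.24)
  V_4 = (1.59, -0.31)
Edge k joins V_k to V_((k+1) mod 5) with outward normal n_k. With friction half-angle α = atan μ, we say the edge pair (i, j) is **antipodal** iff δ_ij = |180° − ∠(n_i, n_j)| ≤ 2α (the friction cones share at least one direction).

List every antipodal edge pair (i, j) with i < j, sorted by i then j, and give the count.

count = 1; pairs: (1,3)

α = atan 0.1 = 5.71°;  2α = 11.42°
n_0 = (+0.6383, +0.7698)
n_1 = (-0.8528, +0.5223)
n_2 = (-0.0402, -0.9992)
n_3 = (+0.8362, -0.5485)
n_4 = (+0.9823, +0.1871)
  (0,1): δ = 81.82°  ·
  (0,2): δ = 37.37°  ·
  (0,3): δ = 96.41°  ·
  (0,4): δ = 140.45°  ·
  (1,2): δ = 60.82°  ·
  (1,3): δ = 1.78°  ✓
  (1,4): δ = 42.27°  ·
  (2,3): δ = 120.96°  ·
  (2,4): δ = 76.91°  ·
  (3,4): δ = 135.95°  ·
antipodal pairs: 1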